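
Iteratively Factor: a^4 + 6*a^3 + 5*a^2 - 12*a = (a)*(a^3 + 6*a^2 + 5*a - 12) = a*(a + 4)*(a^2 + 2*a - 3) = a*(a - 1)*(a + 4)*(a + 3)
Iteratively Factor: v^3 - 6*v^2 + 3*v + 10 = (v + 1)*(v^2 - 7*v + 10) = (v - 2)*(v + 1)*(v - 5)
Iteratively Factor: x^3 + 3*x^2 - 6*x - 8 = (x - 2)*(x^2 + 5*x + 4) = (x - 2)*(x + 1)*(x + 4)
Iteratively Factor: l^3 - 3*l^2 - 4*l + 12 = (l + 2)*(l^2 - 5*l + 6) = (l - 2)*(l + 2)*(l - 3)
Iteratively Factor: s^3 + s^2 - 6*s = (s - 2)*(s^2 + 3*s) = s*(s - 2)*(s + 3)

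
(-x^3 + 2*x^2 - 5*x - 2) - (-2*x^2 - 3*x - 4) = -x^3 + 4*x^2 - 2*x + 2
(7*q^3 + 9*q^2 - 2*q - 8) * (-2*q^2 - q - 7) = -14*q^5 - 25*q^4 - 54*q^3 - 45*q^2 + 22*q + 56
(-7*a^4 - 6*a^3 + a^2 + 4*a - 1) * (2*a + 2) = -14*a^5 - 26*a^4 - 10*a^3 + 10*a^2 + 6*a - 2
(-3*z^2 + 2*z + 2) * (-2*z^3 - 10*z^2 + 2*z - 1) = 6*z^5 + 26*z^4 - 30*z^3 - 13*z^2 + 2*z - 2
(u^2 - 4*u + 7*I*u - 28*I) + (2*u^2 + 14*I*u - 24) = 3*u^2 - 4*u + 21*I*u - 24 - 28*I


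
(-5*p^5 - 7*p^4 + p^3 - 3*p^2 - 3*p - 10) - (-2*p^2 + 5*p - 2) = -5*p^5 - 7*p^4 + p^3 - p^2 - 8*p - 8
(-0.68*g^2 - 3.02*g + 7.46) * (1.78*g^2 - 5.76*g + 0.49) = -1.2104*g^4 - 1.4588*g^3 + 30.3408*g^2 - 44.4494*g + 3.6554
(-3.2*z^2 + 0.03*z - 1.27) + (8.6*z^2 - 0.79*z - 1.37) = 5.4*z^2 - 0.76*z - 2.64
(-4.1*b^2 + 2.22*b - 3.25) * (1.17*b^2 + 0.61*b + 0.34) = -4.797*b^4 + 0.0964*b^3 - 3.8423*b^2 - 1.2277*b - 1.105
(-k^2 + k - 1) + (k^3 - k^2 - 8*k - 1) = k^3 - 2*k^2 - 7*k - 2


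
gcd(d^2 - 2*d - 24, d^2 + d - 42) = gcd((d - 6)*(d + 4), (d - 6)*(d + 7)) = d - 6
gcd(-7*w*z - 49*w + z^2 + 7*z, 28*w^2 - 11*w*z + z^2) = -7*w + z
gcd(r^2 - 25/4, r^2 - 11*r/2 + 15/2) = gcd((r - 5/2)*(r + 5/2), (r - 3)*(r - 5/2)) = r - 5/2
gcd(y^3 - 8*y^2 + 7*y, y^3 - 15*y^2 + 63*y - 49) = y^2 - 8*y + 7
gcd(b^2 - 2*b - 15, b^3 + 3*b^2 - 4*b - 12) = b + 3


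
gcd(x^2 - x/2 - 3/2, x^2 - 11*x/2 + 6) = x - 3/2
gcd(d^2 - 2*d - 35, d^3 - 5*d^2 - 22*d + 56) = d - 7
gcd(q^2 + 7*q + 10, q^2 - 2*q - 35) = q + 5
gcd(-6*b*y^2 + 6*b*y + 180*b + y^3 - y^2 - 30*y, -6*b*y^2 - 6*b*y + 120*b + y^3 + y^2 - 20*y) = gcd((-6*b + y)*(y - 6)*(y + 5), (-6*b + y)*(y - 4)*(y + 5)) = -6*b*y - 30*b + y^2 + 5*y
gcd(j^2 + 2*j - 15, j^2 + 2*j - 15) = j^2 + 2*j - 15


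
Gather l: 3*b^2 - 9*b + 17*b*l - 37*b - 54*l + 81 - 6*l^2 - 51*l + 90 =3*b^2 - 46*b - 6*l^2 + l*(17*b - 105) + 171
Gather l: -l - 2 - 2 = -l - 4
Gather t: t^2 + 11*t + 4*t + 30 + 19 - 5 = t^2 + 15*t + 44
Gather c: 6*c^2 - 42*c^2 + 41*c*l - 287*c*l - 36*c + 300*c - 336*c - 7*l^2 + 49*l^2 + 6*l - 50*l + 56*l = -36*c^2 + c*(-246*l - 72) + 42*l^2 + 12*l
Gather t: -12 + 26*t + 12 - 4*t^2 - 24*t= -4*t^2 + 2*t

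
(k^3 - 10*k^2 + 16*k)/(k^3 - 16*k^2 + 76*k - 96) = k/(k - 6)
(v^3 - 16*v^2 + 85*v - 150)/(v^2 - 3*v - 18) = (v^2 - 10*v + 25)/(v + 3)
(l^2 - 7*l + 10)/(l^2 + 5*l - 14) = (l - 5)/(l + 7)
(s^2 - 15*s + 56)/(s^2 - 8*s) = (s - 7)/s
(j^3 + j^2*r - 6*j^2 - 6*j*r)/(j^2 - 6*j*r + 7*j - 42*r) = j*(j^2 + j*r - 6*j - 6*r)/(j^2 - 6*j*r + 7*j - 42*r)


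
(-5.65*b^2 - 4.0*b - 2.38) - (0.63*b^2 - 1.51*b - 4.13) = -6.28*b^2 - 2.49*b + 1.75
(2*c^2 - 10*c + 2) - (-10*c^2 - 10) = 12*c^2 - 10*c + 12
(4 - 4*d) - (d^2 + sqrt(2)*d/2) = -d^2 - 4*d - sqrt(2)*d/2 + 4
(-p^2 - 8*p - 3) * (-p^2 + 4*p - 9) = p^4 + 4*p^3 - 20*p^2 + 60*p + 27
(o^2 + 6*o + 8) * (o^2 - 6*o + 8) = o^4 - 20*o^2 + 64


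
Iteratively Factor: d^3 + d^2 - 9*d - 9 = (d - 3)*(d^2 + 4*d + 3) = (d - 3)*(d + 1)*(d + 3)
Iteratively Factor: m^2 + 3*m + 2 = (m + 2)*(m + 1)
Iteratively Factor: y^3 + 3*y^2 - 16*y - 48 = (y - 4)*(y^2 + 7*y + 12) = (y - 4)*(y + 4)*(y + 3)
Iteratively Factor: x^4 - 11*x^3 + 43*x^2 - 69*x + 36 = (x - 3)*(x^3 - 8*x^2 + 19*x - 12) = (x - 3)*(x - 1)*(x^2 - 7*x + 12) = (x - 4)*(x - 3)*(x - 1)*(x - 3)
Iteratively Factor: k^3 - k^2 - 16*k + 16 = (k + 4)*(k^2 - 5*k + 4) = (k - 4)*(k + 4)*(k - 1)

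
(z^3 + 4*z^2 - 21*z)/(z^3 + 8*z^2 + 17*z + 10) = z*(z^2 + 4*z - 21)/(z^3 + 8*z^2 + 17*z + 10)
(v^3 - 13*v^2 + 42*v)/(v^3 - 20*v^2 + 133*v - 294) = v/(v - 7)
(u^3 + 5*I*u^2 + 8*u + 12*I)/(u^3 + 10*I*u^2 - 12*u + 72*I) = (u + I)/(u + 6*I)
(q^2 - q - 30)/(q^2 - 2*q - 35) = (q - 6)/(q - 7)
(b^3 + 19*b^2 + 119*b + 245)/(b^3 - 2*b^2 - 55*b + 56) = (b^2 + 12*b + 35)/(b^2 - 9*b + 8)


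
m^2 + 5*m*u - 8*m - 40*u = (m - 8)*(m + 5*u)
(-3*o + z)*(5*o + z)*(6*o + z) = -90*o^3 - 3*o^2*z + 8*o*z^2 + z^3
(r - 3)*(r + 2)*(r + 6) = r^3 + 5*r^2 - 12*r - 36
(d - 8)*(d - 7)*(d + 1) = d^3 - 14*d^2 + 41*d + 56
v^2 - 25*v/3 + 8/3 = (v - 8)*(v - 1/3)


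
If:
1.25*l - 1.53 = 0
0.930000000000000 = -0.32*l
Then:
No Solution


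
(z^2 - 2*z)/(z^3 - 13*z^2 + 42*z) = (z - 2)/(z^2 - 13*z + 42)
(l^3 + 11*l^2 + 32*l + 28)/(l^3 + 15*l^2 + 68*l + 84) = (l + 2)/(l + 6)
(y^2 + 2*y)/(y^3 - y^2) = (y + 2)/(y*(y - 1))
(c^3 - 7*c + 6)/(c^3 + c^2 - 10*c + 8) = (c + 3)/(c + 4)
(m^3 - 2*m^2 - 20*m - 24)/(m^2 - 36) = (m^2 + 4*m + 4)/(m + 6)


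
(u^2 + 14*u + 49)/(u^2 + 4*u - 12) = (u^2 + 14*u + 49)/(u^2 + 4*u - 12)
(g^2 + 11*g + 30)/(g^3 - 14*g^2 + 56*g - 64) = (g^2 + 11*g + 30)/(g^3 - 14*g^2 + 56*g - 64)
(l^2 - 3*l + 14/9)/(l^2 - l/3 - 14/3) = (l - 2/3)/(l + 2)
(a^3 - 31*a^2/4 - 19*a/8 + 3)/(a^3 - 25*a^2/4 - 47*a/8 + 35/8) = (4*a^2 - 29*a - 24)/(4*a^2 - 23*a - 35)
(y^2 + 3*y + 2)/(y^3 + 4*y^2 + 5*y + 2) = 1/(y + 1)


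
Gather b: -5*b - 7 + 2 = -5*b - 5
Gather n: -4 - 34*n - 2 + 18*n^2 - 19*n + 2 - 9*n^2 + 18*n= 9*n^2 - 35*n - 4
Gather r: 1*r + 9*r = 10*r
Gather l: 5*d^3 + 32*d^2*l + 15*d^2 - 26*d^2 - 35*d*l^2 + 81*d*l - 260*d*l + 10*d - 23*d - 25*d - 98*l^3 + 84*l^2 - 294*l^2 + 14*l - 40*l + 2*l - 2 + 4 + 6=5*d^3 - 11*d^2 - 38*d - 98*l^3 + l^2*(-35*d - 210) + l*(32*d^2 - 179*d - 24) + 8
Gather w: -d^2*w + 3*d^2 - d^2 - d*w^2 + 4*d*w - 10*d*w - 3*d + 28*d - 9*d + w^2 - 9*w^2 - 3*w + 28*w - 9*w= 2*d^2 + 16*d + w^2*(-d - 8) + w*(-d^2 - 6*d + 16)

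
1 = 1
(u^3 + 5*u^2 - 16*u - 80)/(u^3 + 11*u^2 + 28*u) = (u^2 + u - 20)/(u*(u + 7))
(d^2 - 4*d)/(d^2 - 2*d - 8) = d/(d + 2)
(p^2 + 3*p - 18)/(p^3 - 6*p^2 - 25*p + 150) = (p^2 + 3*p - 18)/(p^3 - 6*p^2 - 25*p + 150)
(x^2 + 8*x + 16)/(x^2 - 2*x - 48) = (x^2 + 8*x + 16)/(x^2 - 2*x - 48)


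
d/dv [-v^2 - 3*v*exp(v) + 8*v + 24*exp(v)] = -3*v*exp(v) - 2*v + 21*exp(v) + 8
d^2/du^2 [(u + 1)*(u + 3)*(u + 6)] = 6*u + 20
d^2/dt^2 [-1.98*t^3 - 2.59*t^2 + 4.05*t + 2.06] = -11.88*t - 5.18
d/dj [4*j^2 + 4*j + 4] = 8*j + 4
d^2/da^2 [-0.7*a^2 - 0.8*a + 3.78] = -1.40000000000000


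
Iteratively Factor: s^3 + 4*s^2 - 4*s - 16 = (s + 4)*(s^2 - 4) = (s + 2)*(s + 4)*(s - 2)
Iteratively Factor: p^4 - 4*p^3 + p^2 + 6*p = (p - 2)*(p^3 - 2*p^2 - 3*p) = p*(p - 2)*(p^2 - 2*p - 3) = p*(p - 3)*(p - 2)*(p + 1)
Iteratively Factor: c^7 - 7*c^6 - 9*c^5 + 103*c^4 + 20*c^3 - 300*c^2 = (c - 5)*(c^6 - 2*c^5 - 19*c^4 + 8*c^3 + 60*c^2) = (c - 5)*(c + 2)*(c^5 - 4*c^4 - 11*c^3 + 30*c^2) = (c - 5)*(c - 2)*(c + 2)*(c^4 - 2*c^3 - 15*c^2) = c*(c - 5)*(c - 2)*(c + 2)*(c^3 - 2*c^2 - 15*c) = c^2*(c - 5)*(c - 2)*(c + 2)*(c^2 - 2*c - 15) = c^2*(c - 5)*(c - 2)*(c + 2)*(c + 3)*(c - 5)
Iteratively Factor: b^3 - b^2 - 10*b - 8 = (b + 2)*(b^2 - 3*b - 4) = (b + 1)*(b + 2)*(b - 4)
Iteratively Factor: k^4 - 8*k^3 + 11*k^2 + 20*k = (k - 4)*(k^3 - 4*k^2 - 5*k) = (k - 4)*(k + 1)*(k^2 - 5*k) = (k - 5)*(k - 4)*(k + 1)*(k)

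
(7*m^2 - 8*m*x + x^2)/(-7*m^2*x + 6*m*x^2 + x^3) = (-7*m + x)/(x*(7*m + x))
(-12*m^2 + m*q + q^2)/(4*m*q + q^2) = (-3*m + q)/q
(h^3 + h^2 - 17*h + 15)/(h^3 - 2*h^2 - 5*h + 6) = (h + 5)/(h + 2)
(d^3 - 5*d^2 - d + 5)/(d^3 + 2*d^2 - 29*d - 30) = (d - 1)/(d + 6)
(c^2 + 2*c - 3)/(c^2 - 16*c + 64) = (c^2 + 2*c - 3)/(c^2 - 16*c + 64)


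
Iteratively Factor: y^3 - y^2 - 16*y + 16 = (y - 1)*(y^2 - 16) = (y - 4)*(y - 1)*(y + 4)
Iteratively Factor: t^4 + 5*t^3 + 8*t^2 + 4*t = (t + 1)*(t^3 + 4*t^2 + 4*t) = (t + 1)*(t + 2)*(t^2 + 2*t) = t*(t + 1)*(t + 2)*(t + 2)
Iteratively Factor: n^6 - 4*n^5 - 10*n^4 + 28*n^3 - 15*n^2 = (n - 5)*(n^5 + n^4 - 5*n^3 + 3*n^2) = n*(n - 5)*(n^4 + n^3 - 5*n^2 + 3*n) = n*(n - 5)*(n - 1)*(n^3 + 2*n^2 - 3*n) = n^2*(n - 5)*(n - 1)*(n^2 + 2*n - 3) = n^2*(n - 5)*(n - 1)*(n + 3)*(n - 1)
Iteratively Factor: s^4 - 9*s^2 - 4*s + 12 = (s + 2)*(s^3 - 2*s^2 - 5*s + 6) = (s - 1)*(s + 2)*(s^2 - s - 6) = (s - 3)*(s - 1)*(s + 2)*(s + 2)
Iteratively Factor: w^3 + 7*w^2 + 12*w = (w + 3)*(w^2 + 4*w) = w*(w + 3)*(w + 4)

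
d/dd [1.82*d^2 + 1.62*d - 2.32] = 3.64*d + 1.62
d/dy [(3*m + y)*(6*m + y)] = 9*m + 2*y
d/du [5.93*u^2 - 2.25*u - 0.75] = 11.86*u - 2.25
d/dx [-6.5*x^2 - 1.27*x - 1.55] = -13.0*x - 1.27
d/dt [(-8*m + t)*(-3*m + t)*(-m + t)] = 35*m^2 - 24*m*t + 3*t^2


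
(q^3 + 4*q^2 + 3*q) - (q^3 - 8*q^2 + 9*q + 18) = 12*q^2 - 6*q - 18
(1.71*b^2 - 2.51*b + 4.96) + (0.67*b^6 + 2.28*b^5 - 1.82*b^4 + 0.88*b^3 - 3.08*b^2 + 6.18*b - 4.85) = 0.67*b^6 + 2.28*b^5 - 1.82*b^4 + 0.88*b^3 - 1.37*b^2 + 3.67*b + 0.11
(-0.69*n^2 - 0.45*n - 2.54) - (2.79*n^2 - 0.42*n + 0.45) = -3.48*n^2 - 0.03*n - 2.99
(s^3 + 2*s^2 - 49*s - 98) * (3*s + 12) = 3*s^4 + 18*s^3 - 123*s^2 - 882*s - 1176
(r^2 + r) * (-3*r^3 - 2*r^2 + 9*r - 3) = -3*r^5 - 5*r^4 + 7*r^3 + 6*r^2 - 3*r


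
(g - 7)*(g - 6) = g^2 - 13*g + 42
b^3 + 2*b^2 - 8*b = b*(b - 2)*(b + 4)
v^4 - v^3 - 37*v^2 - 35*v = v*(v - 7)*(v + 1)*(v + 5)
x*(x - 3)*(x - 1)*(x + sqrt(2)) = x^4 - 4*x^3 + sqrt(2)*x^3 - 4*sqrt(2)*x^2 + 3*x^2 + 3*sqrt(2)*x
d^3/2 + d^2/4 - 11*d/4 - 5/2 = (d/2 + 1)*(d - 5/2)*(d + 1)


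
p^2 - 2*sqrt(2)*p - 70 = (p - 7*sqrt(2))*(p + 5*sqrt(2))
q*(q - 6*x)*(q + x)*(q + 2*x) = q^4 - 3*q^3*x - 16*q^2*x^2 - 12*q*x^3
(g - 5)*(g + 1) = g^2 - 4*g - 5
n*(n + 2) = n^2 + 2*n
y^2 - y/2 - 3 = (y - 2)*(y + 3/2)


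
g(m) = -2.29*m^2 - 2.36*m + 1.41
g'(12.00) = -57.32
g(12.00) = -356.67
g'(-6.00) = 25.12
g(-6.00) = -66.87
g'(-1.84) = 6.07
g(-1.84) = -2.00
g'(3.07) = -16.42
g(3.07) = -27.42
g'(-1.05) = 2.45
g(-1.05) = 1.36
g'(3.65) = -19.08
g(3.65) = -37.71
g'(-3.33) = 12.89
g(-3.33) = -16.12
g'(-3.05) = 11.61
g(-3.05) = -12.69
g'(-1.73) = 5.56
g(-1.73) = -1.36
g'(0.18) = -3.18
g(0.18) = 0.91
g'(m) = -4.58*m - 2.36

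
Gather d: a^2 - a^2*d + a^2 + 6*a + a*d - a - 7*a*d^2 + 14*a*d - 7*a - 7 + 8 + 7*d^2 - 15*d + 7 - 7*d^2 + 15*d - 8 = 2*a^2 - 7*a*d^2 - 2*a + d*(-a^2 + 15*a)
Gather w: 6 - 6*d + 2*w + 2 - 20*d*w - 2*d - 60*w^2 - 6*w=-8*d - 60*w^2 + w*(-20*d - 4) + 8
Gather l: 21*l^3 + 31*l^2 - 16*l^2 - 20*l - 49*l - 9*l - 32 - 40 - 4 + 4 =21*l^3 + 15*l^2 - 78*l - 72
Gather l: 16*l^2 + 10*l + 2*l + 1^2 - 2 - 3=16*l^2 + 12*l - 4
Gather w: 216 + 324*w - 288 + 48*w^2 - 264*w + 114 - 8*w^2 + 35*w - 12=40*w^2 + 95*w + 30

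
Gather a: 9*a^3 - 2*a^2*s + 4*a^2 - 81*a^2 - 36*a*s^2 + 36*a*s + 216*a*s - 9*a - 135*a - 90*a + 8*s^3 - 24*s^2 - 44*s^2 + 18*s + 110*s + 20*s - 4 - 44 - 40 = 9*a^3 + a^2*(-2*s - 77) + a*(-36*s^2 + 252*s - 234) + 8*s^3 - 68*s^2 + 148*s - 88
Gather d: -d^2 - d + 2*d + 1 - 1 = -d^2 + d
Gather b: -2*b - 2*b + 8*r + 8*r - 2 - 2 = -4*b + 16*r - 4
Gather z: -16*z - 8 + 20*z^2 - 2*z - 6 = 20*z^2 - 18*z - 14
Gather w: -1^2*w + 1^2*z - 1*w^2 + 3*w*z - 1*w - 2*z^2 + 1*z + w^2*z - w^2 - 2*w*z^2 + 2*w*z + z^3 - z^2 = w^2*(z - 2) + w*(-2*z^2 + 5*z - 2) + z^3 - 3*z^2 + 2*z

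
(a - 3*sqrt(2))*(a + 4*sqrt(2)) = a^2 + sqrt(2)*a - 24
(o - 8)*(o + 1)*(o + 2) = o^3 - 5*o^2 - 22*o - 16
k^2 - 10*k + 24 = (k - 6)*(k - 4)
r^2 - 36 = (r - 6)*(r + 6)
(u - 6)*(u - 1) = u^2 - 7*u + 6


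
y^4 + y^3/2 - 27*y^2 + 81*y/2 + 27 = (y - 3)^2*(y + 1/2)*(y + 6)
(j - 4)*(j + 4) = j^2 - 16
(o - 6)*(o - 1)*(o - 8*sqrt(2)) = o^3 - 8*sqrt(2)*o^2 - 7*o^2 + 6*o + 56*sqrt(2)*o - 48*sqrt(2)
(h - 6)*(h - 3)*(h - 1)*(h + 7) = h^4 - 3*h^3 - 43*h^2 + 171*h - 126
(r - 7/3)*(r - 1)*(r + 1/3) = r^3 - 3*r^2 + 11*r/9 + 7/9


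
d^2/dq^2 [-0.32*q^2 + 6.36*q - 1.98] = -0.640000000000000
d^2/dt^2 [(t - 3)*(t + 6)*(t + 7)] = 6*t + 20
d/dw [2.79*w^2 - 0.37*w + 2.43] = 5.58*w - 0.37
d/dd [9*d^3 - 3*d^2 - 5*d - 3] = 27*d^2 - 6*d - 5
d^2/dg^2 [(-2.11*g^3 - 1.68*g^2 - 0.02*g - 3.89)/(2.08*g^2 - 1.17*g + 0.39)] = (1.4210854715202e-14*g^5 - 7.105427357601e-15*g^4 - 10.703446*g^3 - 87.024522*g^2 + 54.971982*g - 4.868214)/(8.998912*g^6 - 15.185664*g^5 + 13.603824*g^4 - 7.296237*g^3 + 2.550717*g^2 - 0.533871*g + 0.059319)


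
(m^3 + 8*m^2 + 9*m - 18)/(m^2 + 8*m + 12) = (m^2 + 2*m - 3)/(m + 2)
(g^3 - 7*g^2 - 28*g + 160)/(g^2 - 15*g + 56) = (g^2 + g - 20)/(g - 7)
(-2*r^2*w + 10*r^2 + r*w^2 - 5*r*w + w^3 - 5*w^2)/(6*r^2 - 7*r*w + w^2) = (-2*r*w + 10*r - w^2 + 5*w)/(6*r - w)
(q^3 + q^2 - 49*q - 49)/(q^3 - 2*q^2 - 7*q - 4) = (q^2 - 49)/(q^2 - 3*q - 4)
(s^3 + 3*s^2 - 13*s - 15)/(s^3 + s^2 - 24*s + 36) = (s^2 + 6*s + 5)/(s^2 + 4*s - 12)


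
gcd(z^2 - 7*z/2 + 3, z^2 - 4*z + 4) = z - 2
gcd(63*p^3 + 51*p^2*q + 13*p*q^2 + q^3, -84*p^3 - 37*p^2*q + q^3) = 3*p + q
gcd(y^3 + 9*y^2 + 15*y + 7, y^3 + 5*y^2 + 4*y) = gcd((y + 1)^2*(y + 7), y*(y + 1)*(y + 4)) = y + 1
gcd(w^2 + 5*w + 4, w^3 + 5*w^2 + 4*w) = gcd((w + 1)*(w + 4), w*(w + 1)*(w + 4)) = w^2 + 5*w + 4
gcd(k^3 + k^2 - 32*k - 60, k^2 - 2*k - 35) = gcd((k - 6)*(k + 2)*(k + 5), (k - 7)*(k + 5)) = k + 5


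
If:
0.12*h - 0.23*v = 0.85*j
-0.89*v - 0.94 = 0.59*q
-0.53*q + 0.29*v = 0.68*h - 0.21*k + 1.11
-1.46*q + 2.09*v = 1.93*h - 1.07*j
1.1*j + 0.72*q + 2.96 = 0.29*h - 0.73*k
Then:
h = 83.20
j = 1.90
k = 81.86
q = -56.49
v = 36.40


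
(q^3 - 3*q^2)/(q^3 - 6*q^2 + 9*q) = q/(q - 3)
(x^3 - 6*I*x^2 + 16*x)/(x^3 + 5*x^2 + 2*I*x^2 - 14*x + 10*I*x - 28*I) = x*(x - 8*I)/(x^2 + 5*x - 14)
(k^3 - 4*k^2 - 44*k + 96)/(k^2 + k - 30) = (k^2 - 10*k + 16)/(k - 5)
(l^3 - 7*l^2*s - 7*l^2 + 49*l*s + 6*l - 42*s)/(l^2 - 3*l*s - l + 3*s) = (-l^2 + 7*l*s + 6*l - 42*s)/(-l + 3*s)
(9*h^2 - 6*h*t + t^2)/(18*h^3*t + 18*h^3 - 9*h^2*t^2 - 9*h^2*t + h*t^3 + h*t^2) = (-3*h + t)/(h*(-6*h*t - 6*h + t^2 + t))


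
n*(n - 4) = n^2 - 4*n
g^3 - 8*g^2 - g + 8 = (g - 8)*(g - 1)*(g + 1)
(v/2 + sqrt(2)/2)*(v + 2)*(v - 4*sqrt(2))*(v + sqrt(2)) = v^4/2 - sqrt(2)*v^3 + v^3 - 7*v^2 - 2*sqrt(2)*v^2 - 14*v - 4*sqrt(2)*v - 8*sqrt(2)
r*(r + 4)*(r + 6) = r^3 + 10*r^2 + 24*r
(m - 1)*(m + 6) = m^2 + 5*m - 6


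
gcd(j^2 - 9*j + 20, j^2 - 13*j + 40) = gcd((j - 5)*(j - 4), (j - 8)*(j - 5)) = j - 5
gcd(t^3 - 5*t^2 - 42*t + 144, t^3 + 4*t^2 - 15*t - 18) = t^2 + 3*t - 18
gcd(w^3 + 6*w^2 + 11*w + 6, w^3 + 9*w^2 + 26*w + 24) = w^2 + 5*w + 6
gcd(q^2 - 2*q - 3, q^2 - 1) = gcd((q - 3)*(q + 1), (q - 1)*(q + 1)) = q + 1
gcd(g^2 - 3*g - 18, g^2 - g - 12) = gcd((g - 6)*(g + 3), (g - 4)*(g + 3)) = g + 3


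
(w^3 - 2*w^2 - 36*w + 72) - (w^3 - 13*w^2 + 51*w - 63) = 11*w^2 - 87*w + 135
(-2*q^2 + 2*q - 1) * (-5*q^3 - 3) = 10*q^5 - 10*q^4 + 5*q^3 + 6*q^2 - 6*q + 3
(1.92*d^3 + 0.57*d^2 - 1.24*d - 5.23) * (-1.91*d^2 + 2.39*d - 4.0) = -3.6672*d^5 + 3.5001*d^4 - 3.9493*d^3 + 4.7457*d^2 - 7.5397*d + 20.92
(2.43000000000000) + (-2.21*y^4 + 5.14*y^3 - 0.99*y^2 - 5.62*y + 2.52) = -2.21*y^4 + 5.14*y^3 - 0.99*y^2 - 5.62*y + 4.95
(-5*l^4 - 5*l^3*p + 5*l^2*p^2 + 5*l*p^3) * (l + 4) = -5*l^5 - 5*l^4*p - 20*l^4 + 5*l^3*p^2 - 20*l^3*p + 5*l^2*p^3 + 20*l^2*p^2 + 20*l*p^3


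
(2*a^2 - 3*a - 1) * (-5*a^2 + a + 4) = -10*a^4 + 17*a^3 + 10*a^2 - 13*a - 4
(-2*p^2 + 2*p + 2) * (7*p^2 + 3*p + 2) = -14*p^4 + 8*p^3 + 16*p^2 + 10*p + 4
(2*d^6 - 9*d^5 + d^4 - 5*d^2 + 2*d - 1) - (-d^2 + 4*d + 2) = 2*d^6 - 9*d^5 + d^4 - 4*d^2 - 2*d - 3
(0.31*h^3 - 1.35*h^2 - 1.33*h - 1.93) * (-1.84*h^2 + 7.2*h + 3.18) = -0.5704*h^5 + 4.716*h^4 - 6.287*h^3 - 10.3178*h^2 - 18.1254*h - 6.1374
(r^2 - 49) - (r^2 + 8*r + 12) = -8*r - 61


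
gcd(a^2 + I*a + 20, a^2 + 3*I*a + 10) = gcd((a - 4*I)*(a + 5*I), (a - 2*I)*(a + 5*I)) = a + 5*I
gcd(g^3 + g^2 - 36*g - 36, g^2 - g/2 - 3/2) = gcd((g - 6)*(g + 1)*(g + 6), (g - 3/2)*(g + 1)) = g + 1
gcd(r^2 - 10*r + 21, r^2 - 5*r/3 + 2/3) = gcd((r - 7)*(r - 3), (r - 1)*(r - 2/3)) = 1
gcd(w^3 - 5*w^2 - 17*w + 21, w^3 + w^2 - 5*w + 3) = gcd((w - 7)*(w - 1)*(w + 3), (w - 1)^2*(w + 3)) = w^2 + 2*w - 3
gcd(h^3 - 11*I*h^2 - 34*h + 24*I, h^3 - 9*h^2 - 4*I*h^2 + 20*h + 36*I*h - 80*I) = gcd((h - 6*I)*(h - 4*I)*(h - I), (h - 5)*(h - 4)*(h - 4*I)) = h - 4*I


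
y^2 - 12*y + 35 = (y - 7)*(y - 5)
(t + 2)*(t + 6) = t^2 + 8*t + 12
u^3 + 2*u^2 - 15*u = u*(u - 3)*(u + 5)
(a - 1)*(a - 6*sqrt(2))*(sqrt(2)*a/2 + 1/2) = sqrt(2)*a^3/2 - 11*a^2/2 - sqrt(2)*a^2/2 - 3*sqrt(2)*a + 11*a/2 + 3*sqrt(2)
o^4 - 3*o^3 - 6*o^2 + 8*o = o*(o - 4)*(o - 1)*(o + 2)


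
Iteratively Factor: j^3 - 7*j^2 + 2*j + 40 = (j + 2)*(j^2 - 9*j + 20) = (j - 5)*(j + 2)*(j - 4)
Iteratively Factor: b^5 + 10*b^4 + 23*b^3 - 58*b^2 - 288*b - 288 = (b + 2)*(b^4 + 8*b^3 + 7*b^2 - 72*b - 144) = (b + 2)*(b + 4)*(b^3 + 4*b^2 - 9*b - 36) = (b - 3)*(b + 2)*(b + 4)*(b^2 + 7*b + 12) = (b - 3)*(b + 2)*(b + 3)*(b + 4)*(b + 4)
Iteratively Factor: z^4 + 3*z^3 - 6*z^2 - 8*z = (z)*(z^3 + 3*z^2 - 6*z - 8) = z*(z + 4)*(z^2 - z - 2) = z*(z - 2)*(z + 4)*(z + 1)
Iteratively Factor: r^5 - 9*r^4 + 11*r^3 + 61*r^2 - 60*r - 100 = (r + 1)*(r^4 - 10*r^3 + 21*r^2 + 40*r - 100) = (r - 5)*(r + 1)*(r^3 - 5*r^2 - 4*r + 20) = (r - 5)^2*(r + 1)*(r^2 - 4) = (r - 5)^2*(r - 2)*(r + 1)*(r + 2)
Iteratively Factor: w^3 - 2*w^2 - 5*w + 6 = (w - 1)*(w^2 - w - 6) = (w - 3)*(w - 1)*(w + 2)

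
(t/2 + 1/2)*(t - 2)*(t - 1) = t^3/2 - t^2 - t/2 + 1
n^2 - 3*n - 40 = (n - 8)*(n + 5)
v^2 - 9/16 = (v - 3/4)*(v + 3/4)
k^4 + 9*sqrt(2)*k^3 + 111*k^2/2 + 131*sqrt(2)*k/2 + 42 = (k + sqrt(2)/2)*(k + 2*sqrt(2))*(k + 3*sqrt(2))*(k + 7*sqrt(2)/2)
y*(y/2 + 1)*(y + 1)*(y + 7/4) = y^4/2 + 19*y^3/8 + 29*y^2/8 + 7*y/4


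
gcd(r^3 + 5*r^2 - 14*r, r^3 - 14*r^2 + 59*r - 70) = r - 2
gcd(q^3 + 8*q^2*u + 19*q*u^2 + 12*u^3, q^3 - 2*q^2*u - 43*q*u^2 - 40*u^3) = q + u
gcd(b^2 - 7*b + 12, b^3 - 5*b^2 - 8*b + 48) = b - 4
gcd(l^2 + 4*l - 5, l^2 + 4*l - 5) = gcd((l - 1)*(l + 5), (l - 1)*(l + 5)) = l^2 + 4*l - 5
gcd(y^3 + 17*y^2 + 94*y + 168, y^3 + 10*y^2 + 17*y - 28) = y^2 + 11*y + 28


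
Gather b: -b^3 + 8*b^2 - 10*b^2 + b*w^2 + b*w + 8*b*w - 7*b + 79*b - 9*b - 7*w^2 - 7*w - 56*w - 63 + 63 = -b^3 - 2*b^2 + b*(w^2 + 9*w + 63) - 7*w^2 - 63*w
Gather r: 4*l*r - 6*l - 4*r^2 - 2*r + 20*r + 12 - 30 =-6*l - 4*r^2 + r*(4*l + 18) - 18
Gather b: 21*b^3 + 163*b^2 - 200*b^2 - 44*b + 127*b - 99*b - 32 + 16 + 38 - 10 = 21*b^3 - 37*b^2 - 16*b + 12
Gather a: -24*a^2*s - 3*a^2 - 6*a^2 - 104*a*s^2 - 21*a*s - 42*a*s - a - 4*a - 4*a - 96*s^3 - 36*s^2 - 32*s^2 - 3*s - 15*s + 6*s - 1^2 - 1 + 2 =a^2*(-24*s - 9) + a*(-104*s^2 - 63*s - 9) - 96*s^3 - 68*s^2 - 12*s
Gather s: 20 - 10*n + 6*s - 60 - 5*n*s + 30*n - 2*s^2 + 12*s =20*n - 2*s^2 + s*(18 - 5*n) - 40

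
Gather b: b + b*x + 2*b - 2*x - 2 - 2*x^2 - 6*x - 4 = b*(x + 3) - 2*x^2 - 8*x - 6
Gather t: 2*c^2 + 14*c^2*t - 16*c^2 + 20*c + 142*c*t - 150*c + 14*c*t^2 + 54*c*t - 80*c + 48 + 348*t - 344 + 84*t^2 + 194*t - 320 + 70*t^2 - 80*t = -14*c^2 - 210*c + t^2*(14*c + 154) + t*(14*c^2 + 196*c + 462) - 616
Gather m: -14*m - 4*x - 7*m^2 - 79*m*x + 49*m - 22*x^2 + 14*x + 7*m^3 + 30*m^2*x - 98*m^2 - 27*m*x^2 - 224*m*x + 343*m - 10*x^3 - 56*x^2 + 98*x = 7*m^3 + m^2*(30*x - 105) + m*(-27*x^2 - 303*x + 378) - 10*x^3 - 78*x^2 + 108*x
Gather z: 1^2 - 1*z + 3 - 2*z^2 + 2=-2*z^2 - z + 6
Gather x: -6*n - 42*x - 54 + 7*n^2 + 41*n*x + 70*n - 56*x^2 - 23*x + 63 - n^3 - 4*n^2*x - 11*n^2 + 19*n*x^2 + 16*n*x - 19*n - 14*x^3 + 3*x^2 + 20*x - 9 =-n^3 - 4*n^2 + 45*n - 14*x^3 + x^2*(19*n - 53) + x*(-4*n^2 + 57*n - 45)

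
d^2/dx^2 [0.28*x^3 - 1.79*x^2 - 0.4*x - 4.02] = 1.68*x - 3.58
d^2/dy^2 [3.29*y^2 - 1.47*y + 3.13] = 6.58000000000000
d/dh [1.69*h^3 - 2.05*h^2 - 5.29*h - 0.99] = 5.07*h^2 - 4.1*h - 5.29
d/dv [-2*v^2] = -4*v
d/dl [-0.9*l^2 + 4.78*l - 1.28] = 4.78 - 1.8*l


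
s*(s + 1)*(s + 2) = s^3 + 3*s^2 + 2*s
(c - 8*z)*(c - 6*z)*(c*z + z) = c^3*z - 14*c^2*z^2 + c^2*z + 48*c*z^3 - 14*c*z^2 + 48*z^3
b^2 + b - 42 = (b - 6)*(b + 7)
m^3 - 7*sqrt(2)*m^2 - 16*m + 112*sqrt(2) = (m - 4)*(m + 4)*(m - 7*sqrt(2))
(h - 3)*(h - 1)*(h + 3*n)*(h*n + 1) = h^4*n + 3*h^3*n^2 - 4*h^3*n + h^3 - 12*h^2*n^2 + 6*h^2*n - 4*h^2 + 9*h*n^2 - 12*h*n + 3*h + 9*n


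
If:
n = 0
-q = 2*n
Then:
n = 0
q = 0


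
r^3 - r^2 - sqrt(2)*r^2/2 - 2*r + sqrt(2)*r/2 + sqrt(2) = (r - 2)*(r + 1)*(r - sqrt(2)/2)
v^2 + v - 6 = (v - 2)*(v + 3)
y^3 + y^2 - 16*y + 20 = (y - 2)^2*(y + 5)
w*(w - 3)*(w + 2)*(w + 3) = w^4 + 2*w^3 - 9*w^2 - 18*w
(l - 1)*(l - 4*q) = l^2 - 4*l*q - l + 4*q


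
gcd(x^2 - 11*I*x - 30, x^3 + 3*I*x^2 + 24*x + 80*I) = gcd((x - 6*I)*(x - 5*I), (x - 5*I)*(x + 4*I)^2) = x - 5*I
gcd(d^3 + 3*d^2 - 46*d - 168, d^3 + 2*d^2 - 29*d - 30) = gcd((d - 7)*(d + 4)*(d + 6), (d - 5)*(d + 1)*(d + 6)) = d + 6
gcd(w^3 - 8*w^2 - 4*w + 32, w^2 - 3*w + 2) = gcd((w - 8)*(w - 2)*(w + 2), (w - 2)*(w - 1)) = w - 2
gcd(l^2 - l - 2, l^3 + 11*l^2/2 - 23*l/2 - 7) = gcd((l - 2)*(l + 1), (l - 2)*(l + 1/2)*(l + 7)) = l - 2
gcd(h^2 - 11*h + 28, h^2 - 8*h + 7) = h - 7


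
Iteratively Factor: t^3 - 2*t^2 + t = (t - 1)*(t^2 - t) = t*(t - 1)*(t - 1)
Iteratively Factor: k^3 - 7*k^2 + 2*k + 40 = (k - 4)*(k^2 - 3*k - 10) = (k - 4)*(k + 2)*(k - 5)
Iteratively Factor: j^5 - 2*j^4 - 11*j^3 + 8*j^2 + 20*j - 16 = (j - 1)*(j^4 - j^3 - 12*j^2 - 4*j + 16) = (j - 4)*(j - 1)*(j^3 + 3*j^2 - 4) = (j - 4)*(j - 1)*(j + 2)*(j^2 + j - 2) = (j - 4)*(j - 1)*(j + 2)^2*(j - 1)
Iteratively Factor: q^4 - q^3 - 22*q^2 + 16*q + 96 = (q + 4)*(q^3 - 5*q^2 - 2*q + 24) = (q - 4)*(q + 4)*(q^2 - q - 6) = (q - 4)*(q - 3)*(q + 4)*(q + 2)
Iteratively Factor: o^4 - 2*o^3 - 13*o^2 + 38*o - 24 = (o - 1)*(o^3 - o^2 - 14*o + 24) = (o - 1)*(o + 4)*(o^2 - 5*o + 6) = (o - 2)*(o - 1)*(o + 4)*(o - 3)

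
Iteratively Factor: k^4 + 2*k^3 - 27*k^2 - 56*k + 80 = (k - 1)*(k^3 + 3*k^2 - 24*k - 80) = (k - 5)*(k - 1)*(k^2 + 8*k + 16) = (k - 5)*(k - 1)*(k + 4)*(k + 4)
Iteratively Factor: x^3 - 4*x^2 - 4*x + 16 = (x - 4)*(x^2 - 4) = (x - 4)*(x + 2)*(x - 2)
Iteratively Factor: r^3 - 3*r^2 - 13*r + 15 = (r - 1)*(r^2 - 2*r - 15) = (r - 1)*(r + 3)*(r - 5)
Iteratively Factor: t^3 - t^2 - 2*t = (t + 1)*(t^2 - 2*t) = t*(t + 1)*(t - 2)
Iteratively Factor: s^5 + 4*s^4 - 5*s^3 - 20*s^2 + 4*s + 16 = (s + 1)*(s^4 + 3*s^3 - 8*s^2 - 12*s + 16) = (s - 1)*(s + 1)*(s^3 + 4*s^2 - 4*s - 16) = (s - 1)*(s + 1)*(s + 2)*(s^2 + 2*s - 8) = (s - 1)*(s + 1)*(s + 2)*(s + 4)*(s - 2)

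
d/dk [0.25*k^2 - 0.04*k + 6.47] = 0.5*k - 0.04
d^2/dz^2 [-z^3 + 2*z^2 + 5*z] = 4 - 6*z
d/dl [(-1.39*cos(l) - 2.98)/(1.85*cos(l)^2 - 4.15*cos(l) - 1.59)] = (-2.5715*cos(l)^2 - 11.026*cos(l) + 10.1569)*sin(l)/(3.4225*cos(l)^4 - 15.355*cos(l)^3 + 11.3395*cos(l)^2 + 13.197*cos(l) + 2.5281)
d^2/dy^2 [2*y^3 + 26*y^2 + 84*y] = 12*y + 52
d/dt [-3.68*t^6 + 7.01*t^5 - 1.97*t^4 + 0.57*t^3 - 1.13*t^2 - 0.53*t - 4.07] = -22.08*t^5 + 35.05*t^4 - 7.88*t^3 + 1.71*t^2 - 2.26*t - 0.53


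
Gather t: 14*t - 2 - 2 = 14*t - 4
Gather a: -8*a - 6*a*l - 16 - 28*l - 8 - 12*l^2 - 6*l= a*(-6*l - 8) - 12*l^2 - 34*l - 24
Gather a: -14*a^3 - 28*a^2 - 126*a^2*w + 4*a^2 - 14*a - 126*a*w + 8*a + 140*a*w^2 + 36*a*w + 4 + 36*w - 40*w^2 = -14*a^3 + a^2*(-126*w - 24) + a*(140*w^2 - 90*w - 6) - 40*w^2 + 36*w + 4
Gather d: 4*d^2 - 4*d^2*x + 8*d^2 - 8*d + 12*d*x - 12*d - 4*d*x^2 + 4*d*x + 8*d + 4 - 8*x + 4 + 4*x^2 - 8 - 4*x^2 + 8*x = d^2*(12 - 4*x) + d*(-4*x^2 + 16*x - 12)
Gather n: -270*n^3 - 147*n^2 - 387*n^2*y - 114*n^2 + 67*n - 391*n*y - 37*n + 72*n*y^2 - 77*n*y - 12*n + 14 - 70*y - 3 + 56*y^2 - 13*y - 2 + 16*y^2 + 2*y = -270*n^3 + n^2*(-387*y - 261) + n*(72*y^2 - 468*y + 18) + 72*y^2 - 81*y + 9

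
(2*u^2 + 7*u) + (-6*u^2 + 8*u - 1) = -4*u^2 + 15*u - 1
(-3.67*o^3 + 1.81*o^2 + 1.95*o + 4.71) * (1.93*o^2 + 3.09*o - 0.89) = -7.0831*o^5 - 7.847*o^4 + 12.6227*o^3 + 13.5049*o^2 + 12.8184*o - 4.1919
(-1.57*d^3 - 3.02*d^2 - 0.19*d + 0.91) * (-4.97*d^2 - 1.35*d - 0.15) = 7.8029*d^5 + 17.1289*d^4 + 5.2568*d^3 - 3.8132*d^2 - 1.2*d - 0.1365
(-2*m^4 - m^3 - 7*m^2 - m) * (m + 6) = -2*m^5 - 13*m^4 - 13*m^3 - 43*m^2 - 6*m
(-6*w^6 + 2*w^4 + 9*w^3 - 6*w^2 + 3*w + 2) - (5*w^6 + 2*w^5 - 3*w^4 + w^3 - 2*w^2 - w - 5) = -11*w^6 - 2*w^5 + 5*w^4 + 8*w^3 - 4*w^2 + 4*w + 7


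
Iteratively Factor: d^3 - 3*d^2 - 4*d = (d - 4)*(d^2 + d) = (d - 4)*(d + 1)*(d)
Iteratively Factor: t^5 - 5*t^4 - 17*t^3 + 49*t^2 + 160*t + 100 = (t + 2)*(t^4 - 7*t^3 - 3*t^2 + 55*t + 50) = (t - 5)*(t + 2)*(t^3 - 2*t^2 - 13*t - 10) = (t - 5)*(t + 1)*(t + 2)*(t^2 - 3*t - 10) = (t - 5)*(t + 1)*(t + 2)^2*(t - 5)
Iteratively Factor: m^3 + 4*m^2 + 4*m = (m)*(m^2 + 4*m + 4) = m*(m + 2)*(m + 2)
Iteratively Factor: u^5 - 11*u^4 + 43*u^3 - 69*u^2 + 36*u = (u)*(u^4 - 11*u^3 + 43*u^2 - 69*u + 36) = u*(u - 1)*(u^3 - 10*u^2 + 33*u - 36) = u*(u - 3)*(u - 1)*(u^2 - 7*u + 12) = u*(u - 4)*(u - 3)*(u - 1)*(u - 3)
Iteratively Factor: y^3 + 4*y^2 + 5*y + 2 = (y + 1)*(y^2 + 3*y + 2) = (y + 1)^2*(y + 2)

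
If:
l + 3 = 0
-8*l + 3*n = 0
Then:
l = -3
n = -8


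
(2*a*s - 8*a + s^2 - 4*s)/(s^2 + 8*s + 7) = (2*a*s - 8*a + s^2 - 4*s)/(s^2 + 8*s + 7)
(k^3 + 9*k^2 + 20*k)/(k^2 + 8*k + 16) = k*(k + 5)/(k + 4)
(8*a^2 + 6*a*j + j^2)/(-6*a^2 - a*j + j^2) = (-4*a - j)/(3*a - j)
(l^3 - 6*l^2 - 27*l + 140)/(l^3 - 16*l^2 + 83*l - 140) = (l + 5)/(l - 5)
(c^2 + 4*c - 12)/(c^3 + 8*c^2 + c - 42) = (c + 6)/(c^2 + 10*c + 21)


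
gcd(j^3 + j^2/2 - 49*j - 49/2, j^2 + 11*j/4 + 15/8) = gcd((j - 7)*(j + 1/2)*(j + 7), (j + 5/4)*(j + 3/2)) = 1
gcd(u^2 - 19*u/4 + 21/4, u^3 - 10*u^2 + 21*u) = u - 3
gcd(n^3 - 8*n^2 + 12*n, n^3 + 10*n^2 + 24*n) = n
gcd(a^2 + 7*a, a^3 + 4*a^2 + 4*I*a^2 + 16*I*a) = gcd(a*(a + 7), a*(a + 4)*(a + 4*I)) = a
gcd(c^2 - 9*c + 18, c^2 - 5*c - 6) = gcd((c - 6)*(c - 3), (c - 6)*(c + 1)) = c - 6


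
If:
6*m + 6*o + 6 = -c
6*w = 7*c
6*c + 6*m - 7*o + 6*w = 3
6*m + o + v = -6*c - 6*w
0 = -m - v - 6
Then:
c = 642/661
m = -903/661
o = 135/661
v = -3063/661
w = 749/661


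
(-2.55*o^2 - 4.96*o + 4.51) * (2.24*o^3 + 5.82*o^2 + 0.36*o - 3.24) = -5.712*o^5 - 25.9514*o^4 - 19.6828*o^3 + 32.7246*o^2 + 17.694*o - 14.6124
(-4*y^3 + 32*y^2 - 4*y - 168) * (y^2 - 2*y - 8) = -4*y^5 + 40*y^4 - 36*y^3 - 416*y^2 + 368*y + 1344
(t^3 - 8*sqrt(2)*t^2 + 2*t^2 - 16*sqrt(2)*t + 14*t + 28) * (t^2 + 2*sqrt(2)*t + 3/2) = t^5 - 6*sqrt(2)*t^4 + 2*t^4 - 12*sqrt(2)*t^3 - 33*t^3/2 - 33*t^2 + 16*sqrt(2)*t^2 + 21*t + 32*sqrt(2)*t + 42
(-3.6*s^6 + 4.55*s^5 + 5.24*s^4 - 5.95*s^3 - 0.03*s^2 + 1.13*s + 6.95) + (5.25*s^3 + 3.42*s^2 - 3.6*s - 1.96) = -3.6*s^6 + 4.55*s^5 + 5.24*s^4 - 0.7*s^3 + 3.39*s^2 - 2.47*s + 4.99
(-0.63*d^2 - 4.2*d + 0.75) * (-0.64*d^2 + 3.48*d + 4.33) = 0.4032*d^4 + 0.4956*d^3 - 17.8239*d^2 - 15.576*d + 3.2475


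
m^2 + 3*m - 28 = (m - 4)*(m + 7)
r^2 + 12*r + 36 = (r + 6)^2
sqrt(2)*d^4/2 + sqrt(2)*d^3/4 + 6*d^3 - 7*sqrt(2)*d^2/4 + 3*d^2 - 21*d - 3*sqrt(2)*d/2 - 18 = (d - 2)*(d + 3/2)*(d + 6*sqrt(2))*(sqrt(2)*d/2 + sqrt(2)/2)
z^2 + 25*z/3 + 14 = (z + 7/3)*(z + 6)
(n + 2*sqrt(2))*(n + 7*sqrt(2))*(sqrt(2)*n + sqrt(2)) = sqrt(2)*n^3 + sqrt(2)*n^2 + 18*n^2 + 18*n + 28*sqrt(2)*n + 28*sqrt(2)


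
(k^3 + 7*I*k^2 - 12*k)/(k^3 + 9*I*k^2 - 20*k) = (k + 3*I)/(k + 5*I)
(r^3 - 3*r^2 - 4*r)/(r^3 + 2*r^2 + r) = (r - 4)/(r + 1)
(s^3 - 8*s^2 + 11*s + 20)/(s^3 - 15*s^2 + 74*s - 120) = (s + 1)/(s - 6)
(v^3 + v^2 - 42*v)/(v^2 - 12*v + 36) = v*(v + 7)/(v - 6)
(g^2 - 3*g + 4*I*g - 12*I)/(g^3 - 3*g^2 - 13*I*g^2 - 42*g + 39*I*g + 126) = (g + 4*I)/(g^2 - 13*I*g - 42)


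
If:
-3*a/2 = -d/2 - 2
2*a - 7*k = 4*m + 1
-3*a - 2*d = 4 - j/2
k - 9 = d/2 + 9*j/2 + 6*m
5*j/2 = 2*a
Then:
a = 20/43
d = -112/43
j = 16/43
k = 797/989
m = -1412/989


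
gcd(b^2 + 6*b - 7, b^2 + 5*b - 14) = b + 7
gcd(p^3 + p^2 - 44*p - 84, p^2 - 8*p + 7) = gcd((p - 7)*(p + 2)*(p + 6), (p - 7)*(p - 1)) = p - 7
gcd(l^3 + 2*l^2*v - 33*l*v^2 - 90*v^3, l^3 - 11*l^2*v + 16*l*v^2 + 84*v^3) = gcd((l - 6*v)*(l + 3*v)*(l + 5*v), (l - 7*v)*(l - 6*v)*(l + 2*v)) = -l + 6*v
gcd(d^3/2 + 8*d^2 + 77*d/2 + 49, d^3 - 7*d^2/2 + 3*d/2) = 1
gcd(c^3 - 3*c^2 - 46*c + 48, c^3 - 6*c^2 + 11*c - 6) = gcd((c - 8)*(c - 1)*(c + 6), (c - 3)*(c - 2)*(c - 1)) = c - 1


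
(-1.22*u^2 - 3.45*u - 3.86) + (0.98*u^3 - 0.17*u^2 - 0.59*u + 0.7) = 0.98*u^3 - 1.39*u^2 - 4.04*u - 3.16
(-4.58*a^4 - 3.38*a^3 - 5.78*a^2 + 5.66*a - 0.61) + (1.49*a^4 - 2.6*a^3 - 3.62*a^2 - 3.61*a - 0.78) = -3.09*a^4 - 5.98*a^3 - 9.4*a^2 + 2.05*a - 1.39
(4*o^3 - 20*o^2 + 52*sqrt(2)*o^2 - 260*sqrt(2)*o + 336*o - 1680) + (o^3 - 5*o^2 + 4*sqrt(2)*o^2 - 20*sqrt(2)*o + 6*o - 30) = 5*o^3 - 25*o^2 + 56*sqrt(2)*o^2 - 280*sqrt(2)*o + 342*o - 1710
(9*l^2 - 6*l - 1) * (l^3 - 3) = 9*l^5 - 6*l^4 - l^3 - 27*l^2 + 18*l + 3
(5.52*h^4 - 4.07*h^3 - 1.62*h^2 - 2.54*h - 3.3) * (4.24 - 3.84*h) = -21.1968*h^5 + 39.0336*h^4 - 11.036*h^3 + 2.8848*h^2 + 1.9024*h - 13.992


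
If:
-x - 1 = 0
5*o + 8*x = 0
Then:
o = 8/5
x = -1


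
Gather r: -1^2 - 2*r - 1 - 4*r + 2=-6*r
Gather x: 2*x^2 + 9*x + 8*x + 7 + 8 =2*x^2 + 17*x + 15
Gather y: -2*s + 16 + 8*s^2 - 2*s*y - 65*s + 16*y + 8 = 8*s^2 - 67*s + y*(16 - 2*s) + 24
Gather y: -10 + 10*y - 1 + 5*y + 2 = 15*y - 9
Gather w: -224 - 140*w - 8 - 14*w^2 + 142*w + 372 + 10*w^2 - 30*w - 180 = -4*w^2 - 28*w - 40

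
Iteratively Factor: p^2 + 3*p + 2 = (p + 2)*(p + 1)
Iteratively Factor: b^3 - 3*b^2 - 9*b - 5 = (b + 1)*(b^2 - 4*b - 5) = (b + 1)^2*(b - 5)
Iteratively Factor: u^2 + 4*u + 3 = (u + 3)*(u + 1)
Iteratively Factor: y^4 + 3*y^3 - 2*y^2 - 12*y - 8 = (y + 1)*(y^3 + 2*y^2 - 4*y - 8) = (y + 1)*(y + 2)*(y^2 - 4) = (y + 1)*(y + 2)^2*(y - 2)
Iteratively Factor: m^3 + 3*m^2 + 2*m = (m)*(m^2 + 3*m + 2) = m*(m + 2)*(m + 1)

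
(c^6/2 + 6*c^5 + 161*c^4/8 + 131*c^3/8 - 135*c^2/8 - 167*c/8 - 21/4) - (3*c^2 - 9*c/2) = c^6/2 + 6*c^5 + 161*c^4/8 + 131*c^3/8 - 159*c^2/8 - 131*c/8 - 21/4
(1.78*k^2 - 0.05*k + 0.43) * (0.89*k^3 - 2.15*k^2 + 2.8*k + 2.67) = 1.5842*k^5 - 3.8715*k^4 + 5.4742*k^3 + 3.6881*k^2 + 1.0705*k + 1.1481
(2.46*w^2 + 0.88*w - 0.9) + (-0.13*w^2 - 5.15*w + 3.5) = 2.33*w^2 - 4.27*w + 2.6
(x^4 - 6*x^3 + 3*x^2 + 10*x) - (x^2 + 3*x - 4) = x^4 - 6*x^3 + 2*x^2 + 7*x + 4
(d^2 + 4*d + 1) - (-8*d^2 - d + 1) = 9*d^2 + 5*d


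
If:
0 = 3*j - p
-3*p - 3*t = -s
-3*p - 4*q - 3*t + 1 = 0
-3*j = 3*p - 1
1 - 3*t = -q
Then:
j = 1/12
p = 1/4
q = -3/20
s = 8/5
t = 17/60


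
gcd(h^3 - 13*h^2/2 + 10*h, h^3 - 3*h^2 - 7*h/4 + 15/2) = h - 5/2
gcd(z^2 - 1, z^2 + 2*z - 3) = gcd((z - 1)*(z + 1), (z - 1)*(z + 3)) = z - 1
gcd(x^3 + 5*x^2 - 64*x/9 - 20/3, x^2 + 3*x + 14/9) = x + 2/3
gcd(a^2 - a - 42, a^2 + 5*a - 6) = a + 6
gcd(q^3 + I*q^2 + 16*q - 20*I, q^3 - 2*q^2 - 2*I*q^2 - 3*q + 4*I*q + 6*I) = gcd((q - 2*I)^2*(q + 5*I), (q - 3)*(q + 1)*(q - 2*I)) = q - 2*I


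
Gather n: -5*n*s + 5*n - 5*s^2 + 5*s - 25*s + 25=n*(5 - 5*s) - 5*s^2 - 20*s + 25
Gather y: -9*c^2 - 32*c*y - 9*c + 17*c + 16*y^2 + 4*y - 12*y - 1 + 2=-9*c^2 + 8*c + 16*y^2 + y*(-32*c - 8) + 1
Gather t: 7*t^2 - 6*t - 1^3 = 7*t^2 - 6*t - 1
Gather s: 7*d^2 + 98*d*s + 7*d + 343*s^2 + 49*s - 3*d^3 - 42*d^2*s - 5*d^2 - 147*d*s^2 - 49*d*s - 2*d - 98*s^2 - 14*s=-3*d^3 + 2*d^2 + 5*d + s^2*(245 - 147*d) + s*(-42*d^2 + 49*d + 35)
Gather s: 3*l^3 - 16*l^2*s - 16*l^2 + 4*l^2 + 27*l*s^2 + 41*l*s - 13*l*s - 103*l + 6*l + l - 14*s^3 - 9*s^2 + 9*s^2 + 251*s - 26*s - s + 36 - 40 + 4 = 3*l^3 - 12*l^2 + 27*l*s^2 - 96*l - 14*s^3 + s*(-16*l^2 + 28*l + 224)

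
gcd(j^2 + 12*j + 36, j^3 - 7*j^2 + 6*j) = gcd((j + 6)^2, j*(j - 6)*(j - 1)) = 1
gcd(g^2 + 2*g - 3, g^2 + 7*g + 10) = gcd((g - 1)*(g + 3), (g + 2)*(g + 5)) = 1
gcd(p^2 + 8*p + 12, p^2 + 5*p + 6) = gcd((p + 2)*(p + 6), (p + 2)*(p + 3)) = p + 2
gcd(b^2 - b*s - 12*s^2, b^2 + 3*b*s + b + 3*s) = b + 3*s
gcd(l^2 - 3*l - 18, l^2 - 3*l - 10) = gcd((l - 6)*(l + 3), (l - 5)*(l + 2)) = 1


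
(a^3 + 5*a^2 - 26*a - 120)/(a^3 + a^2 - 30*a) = (a + 4)/a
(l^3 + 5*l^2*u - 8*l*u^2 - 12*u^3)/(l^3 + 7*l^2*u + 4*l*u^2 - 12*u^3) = (-l^2 + l*u + 2*u^2)/(-l^2 - l*u + 2*u^2)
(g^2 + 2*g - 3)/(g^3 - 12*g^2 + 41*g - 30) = (g + 3)/(g^2 - 11*g + 30)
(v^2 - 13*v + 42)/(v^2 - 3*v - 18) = (v - 7)/(v + 3)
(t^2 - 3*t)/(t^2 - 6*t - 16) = t*(3 - t)/(-t^2 + 6*t + 16)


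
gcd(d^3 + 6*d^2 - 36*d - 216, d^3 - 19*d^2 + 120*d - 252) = d - 6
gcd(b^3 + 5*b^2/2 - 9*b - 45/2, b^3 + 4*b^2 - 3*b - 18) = b + 3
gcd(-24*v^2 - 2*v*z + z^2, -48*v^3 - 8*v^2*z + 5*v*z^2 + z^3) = 4*v + z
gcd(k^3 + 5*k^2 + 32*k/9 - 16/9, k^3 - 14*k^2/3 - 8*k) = k + 4/3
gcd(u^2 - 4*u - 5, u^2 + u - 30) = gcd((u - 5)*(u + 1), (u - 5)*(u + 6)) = u - 5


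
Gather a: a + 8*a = 9*a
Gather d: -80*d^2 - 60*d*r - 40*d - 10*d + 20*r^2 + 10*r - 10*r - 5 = -80*d^2 + d*(-60*r - 50) + 20*r^2 - 5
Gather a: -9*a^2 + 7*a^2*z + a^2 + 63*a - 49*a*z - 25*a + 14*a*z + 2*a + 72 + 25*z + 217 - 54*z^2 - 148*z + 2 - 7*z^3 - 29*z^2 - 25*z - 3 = a^2*(7*z - 8) + a*(40 - 35*z) - 7*z^3 - 83*z^2 - 148*z + 288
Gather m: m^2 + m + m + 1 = m^2 + 2*m + 1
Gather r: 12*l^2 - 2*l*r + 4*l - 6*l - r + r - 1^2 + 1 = 12*l^2 - 2*l*r - 2*l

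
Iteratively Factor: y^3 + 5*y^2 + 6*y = (y + 2)*(y^2 + 3*y) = (y + 2)*(y + 3)*(y)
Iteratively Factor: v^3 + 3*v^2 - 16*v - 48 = (v + 3)*(v^2 - 16) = (v + 3)*(v + 4)*(v - 4)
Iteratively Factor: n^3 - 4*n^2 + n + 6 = (n - 3)*(n^2 - n - 2) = (n - 3)*(n + 1)*(n - 2)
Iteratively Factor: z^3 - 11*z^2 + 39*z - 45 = (z - 3)*(z^2 - 8*z + 15) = (z - 5)*(z - 3)*(z - 3)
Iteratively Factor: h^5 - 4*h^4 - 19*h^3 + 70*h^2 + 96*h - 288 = (h - 2)*(h^4 - 2*h^3 - 23*h^2 + 24*h + 144) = (h - 4)*(h - 2)*(h^3 + 2*h^2 - 15*h - 36) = (h - 4)*(h - 2)*(h + 3)*(h^2 - h - 12) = (h - 4)^2*(h - 2)*(h + 3)*(h + 3)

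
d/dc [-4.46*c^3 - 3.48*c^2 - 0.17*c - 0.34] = -13.38*c^2 - 6.96*c - 0.17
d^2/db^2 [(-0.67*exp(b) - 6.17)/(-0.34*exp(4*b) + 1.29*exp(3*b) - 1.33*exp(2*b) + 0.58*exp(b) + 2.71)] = (0.697068*exp(8*b) + 8.17955*exp(7*b) - 57.17599*exp(6*b) + 123.62892*exp(5*b) - 102.466412*exp(4*b) + 113.917397*exp(3*b) - 193.916655*exp(2*b) + 89.976606*exp(b) - 4.777459)*exp(b)/(0.039304*exp(12*b) - 0.447372*exp(11*b) + 2.158626*exp(10*b) - 5.847861*exp(9*b) + 9.030537*exp(8*b) - 4.183197*exp(7*b) - 12.215504*exp(6*b) + 26.724*exp(5*b) - 17.713671*exp(4*b) - 16.073815*exp(3*b) + 26.568027*exp(2*b) - 12.778734*exp(b) - 19.902511)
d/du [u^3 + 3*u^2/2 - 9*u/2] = 3*u^2 + 3*u - 9/2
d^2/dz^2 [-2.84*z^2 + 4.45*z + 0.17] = -5.68000000000000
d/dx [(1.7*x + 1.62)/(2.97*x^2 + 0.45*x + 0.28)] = (5.049*x^2 + 0.765*x - (1.7*x + 1.62)*(5.94*x + 0.45) + 0.476)/(2.97*x^2 + 0.45*x + 0.28)^2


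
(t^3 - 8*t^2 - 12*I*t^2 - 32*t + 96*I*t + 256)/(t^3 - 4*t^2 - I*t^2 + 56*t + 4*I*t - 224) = (t^2 - 4*t*(2 + I) + 32*I)/(t^2 + t*(-4 + 7*I) - 28*I)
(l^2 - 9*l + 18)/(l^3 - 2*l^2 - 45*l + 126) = 1/(l + 7)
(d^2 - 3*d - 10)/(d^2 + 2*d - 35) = (d + 2)/(d + 7)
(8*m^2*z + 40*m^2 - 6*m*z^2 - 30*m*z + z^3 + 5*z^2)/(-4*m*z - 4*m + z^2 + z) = (-2*m*z - 10*m + z^2 + 5*z)/(z + 1)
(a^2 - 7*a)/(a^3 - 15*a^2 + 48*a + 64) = a*(a - 7)/(a^3 - 15*a^2 + 48*a + 64)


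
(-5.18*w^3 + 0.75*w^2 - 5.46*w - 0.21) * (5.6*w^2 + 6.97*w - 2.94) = -29.008*w^5 - 31.9046*w^4 - 10.1193*w^3 - 41.4372*w^2 + 14.5887*w + 0.6174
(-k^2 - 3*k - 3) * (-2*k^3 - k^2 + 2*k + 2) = 2*k^5 + 7*k^4 + 7*k^3 - 5*k^2 - 12*k - 6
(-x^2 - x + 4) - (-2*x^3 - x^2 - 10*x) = 2*x^3 + 9*x + 4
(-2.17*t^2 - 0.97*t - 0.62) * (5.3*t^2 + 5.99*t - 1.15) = -11.501*t^4 - 18.1393*t^3 - 6.6008*t^2 - 2.5983*t + 0.713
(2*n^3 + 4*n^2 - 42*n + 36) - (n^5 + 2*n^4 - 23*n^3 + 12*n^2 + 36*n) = -n^5 - 2*n^4 + 25*n^3 - 8*n^2 - 78*n + 36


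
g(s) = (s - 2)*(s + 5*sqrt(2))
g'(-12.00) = -18.93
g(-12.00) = 69.01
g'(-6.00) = -6.93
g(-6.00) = -8.57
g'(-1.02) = 3.03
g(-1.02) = -18.27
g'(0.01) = 5.09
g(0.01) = -14.09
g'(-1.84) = 1.39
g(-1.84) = -20.09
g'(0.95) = 6.97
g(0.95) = -8.42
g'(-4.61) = -4.15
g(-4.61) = -16.27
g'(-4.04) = -3.01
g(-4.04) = -18.31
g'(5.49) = 16.05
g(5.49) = 43.84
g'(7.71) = 20.49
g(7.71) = 84.40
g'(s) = 2*s - 2 + 5*sqrt(2)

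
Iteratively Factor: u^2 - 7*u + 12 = (u - 3)*(u - 4)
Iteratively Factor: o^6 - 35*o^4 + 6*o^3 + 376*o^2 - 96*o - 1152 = (o - 3)*(o^5 + 3*o^4 - 26*o^3 - 72*o^2 + 160*o + 384) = (o - 3)*(o + 2)*(o^4 + o^3 - 28*o^2 - 16*o + 192) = (o - 3)*(o + 2)*(o + 4)*(o^3 - 3*o^2 - 16*o + 48) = (o - 3)^2*(o + 2)*(o + 4)*(o^2 - 16) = (o - 4)*(o - 3)^2*(o + 2)*(o + 4)*(o + 4)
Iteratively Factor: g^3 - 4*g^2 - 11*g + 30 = (g - 5)*(g^2 + g - 6) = (g - 5)*(g + 3)*(g - 2)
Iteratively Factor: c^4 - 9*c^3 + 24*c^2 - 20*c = (c)*(c^3 - 9*c^2 + 24*c - 20) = c*(c - 2)*(c^2 - 7*c + 10) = c*(c - 2)^2*(c - 5)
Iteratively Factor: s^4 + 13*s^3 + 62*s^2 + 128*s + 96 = (s + 4)*(s^3 + 9*s^2 + 26*s + 24) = (s + 4)^2*(s^2 + 5*s + 6) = (s + 2)*(s + 4)^2*(s + 3)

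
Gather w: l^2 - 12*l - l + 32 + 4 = l^2 - 13*l + 36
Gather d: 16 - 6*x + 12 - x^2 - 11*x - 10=-x^2 - 17*x + 18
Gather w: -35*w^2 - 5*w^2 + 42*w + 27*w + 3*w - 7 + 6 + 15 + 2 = -40*w^2 + 72*w + 16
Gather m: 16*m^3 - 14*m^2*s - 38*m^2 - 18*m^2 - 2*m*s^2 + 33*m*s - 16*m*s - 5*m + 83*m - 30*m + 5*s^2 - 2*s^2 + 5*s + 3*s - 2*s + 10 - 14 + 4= 16*m^3 + m^2*(-14*s - 56) + m*(-2*s^2 + 17*s + 48) + 3*s^2 + 6*s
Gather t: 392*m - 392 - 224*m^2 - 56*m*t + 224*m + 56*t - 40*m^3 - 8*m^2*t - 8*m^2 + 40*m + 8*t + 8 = -40*m^3 - 232*m^2 + 656*m + t*(-8*m^2 - 56*m + 64) - 384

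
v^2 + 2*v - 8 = (v - 2)*(v + 4)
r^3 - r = r*(r - 1)*(r + 1)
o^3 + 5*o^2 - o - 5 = (o - 1)*(o + 1)*(o + 5)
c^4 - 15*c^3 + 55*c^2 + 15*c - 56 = (c - 8)*(c - 7)*(c - 1)*(c + 1)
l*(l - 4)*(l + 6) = l^3 + 2*l^2 - 24*l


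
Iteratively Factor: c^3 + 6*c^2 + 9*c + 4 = (c + 4)*(c^2 + 2*c + 1) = (c + 1)*(c + 4)*(c + 1)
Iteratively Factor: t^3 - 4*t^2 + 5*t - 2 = (t - 2)*(t^2 - 2*t + 1) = (t - 2)*(t - 1)*(t - 1)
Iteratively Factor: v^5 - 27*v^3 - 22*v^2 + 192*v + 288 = (v + 3)*(v^4 - 3*v^3 - 18*v^2 + 32*v + 96) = (v + 2)*(v + 3)*(v^3 - 5*v^2 - 8*v + 48) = (v + 2)*(v + 3)^2*(v^2 - 8*v + 16) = (v - 4)*(v + 2)*(v + 3)^2*(v - 4)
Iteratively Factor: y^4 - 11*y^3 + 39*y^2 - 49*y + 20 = (y - 1)*(y^3 - 10*y^2 + 29*y - 20) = (y - 1)^2*(y^2 - 9*y + 20) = (y - 5)*(y - 1)^2*(y - 4)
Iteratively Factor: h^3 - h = (h)*(h^2 - 1) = h*(h + 1)*(h - 1)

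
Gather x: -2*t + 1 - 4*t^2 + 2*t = 1 - 4*t^2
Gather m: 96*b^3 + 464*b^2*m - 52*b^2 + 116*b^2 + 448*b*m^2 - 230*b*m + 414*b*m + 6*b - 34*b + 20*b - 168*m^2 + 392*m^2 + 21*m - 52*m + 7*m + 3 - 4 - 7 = 96*b^3 + 64*b^2 - 8*b + m^2*(448*b + 224) + m*(464*b^2 + 184*b - 24) - 8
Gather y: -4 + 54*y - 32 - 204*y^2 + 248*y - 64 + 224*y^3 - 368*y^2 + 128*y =224*y^3 - 572*y^2 + 430*y - 100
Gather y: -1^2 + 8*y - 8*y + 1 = 0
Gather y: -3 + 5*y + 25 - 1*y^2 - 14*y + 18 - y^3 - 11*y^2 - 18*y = -y^3 - 12*y^2 - 27*y + 40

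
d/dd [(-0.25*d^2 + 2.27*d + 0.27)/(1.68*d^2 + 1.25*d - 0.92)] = (-4.1261*d^2 - 0.4472*d - 2.4259)/(2.8224*d^4 + 4.2*d^3 - 1.5287*d^2 - 2.3*d + 0.8464)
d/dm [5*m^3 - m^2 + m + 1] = 15*m^2 - 2*m + 1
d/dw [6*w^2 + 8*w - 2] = 12*w + 8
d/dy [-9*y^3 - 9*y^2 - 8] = 9*y*(-3*y - 2)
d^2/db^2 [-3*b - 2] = 0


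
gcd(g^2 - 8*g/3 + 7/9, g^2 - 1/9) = g - 1/3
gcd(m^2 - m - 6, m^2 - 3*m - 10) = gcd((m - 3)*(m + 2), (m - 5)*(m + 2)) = m + 2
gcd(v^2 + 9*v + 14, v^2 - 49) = v + 7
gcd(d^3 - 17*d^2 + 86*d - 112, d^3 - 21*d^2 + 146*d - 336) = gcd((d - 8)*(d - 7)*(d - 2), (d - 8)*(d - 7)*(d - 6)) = d^2 - 15*d + 56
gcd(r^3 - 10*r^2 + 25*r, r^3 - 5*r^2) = r^2 - 5*r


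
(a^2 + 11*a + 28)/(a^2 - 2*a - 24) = (a + 7)/(a - 6)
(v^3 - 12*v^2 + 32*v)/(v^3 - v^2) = (v^2 - 12*v + 32)/(v*(v - 1))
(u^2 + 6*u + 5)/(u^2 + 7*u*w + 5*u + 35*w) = (u + 1)/(u + 7*w)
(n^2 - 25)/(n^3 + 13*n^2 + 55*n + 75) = (n - 5)/(n^2 + 8*n + 15)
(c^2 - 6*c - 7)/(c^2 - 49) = (c + 1)/(c + 7)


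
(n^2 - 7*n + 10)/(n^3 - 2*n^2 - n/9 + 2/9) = 9*(n - 5)/(9*n^2 - 1)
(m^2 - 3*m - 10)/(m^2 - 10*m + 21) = (m^2 - 3*m - 10)/(m^2 - 10*m + 21)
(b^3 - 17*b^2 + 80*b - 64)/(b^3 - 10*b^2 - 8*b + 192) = (b^2 - 9*b + 8)/(b^2 - 2*b - 24)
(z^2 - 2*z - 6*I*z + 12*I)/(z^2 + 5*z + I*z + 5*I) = (z^2 + z*(-2 - 6*I) + 12*I)/(z^2 + z*(5 + I) + 5*I)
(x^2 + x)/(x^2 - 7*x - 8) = x/(x - 8)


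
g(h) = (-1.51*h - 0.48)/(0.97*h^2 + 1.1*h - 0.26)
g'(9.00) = 0.02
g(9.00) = -0.16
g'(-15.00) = 0.01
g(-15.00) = 0.11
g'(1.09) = 0.84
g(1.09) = -1.02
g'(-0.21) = 3.93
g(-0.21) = 0.36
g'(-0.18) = 4.40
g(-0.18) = 0.49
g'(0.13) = 105.36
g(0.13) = 6.72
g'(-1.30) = 850.18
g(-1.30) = -29.25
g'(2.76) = 0.14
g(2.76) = -0.46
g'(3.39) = 0.10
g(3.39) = -0.38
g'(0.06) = 27.05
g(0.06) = 3.00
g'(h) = (-1.94*h - 1.1)*(-1.51*h - 0.48)/(0.97*h^2 + 1.1*h - 0.26)^2 - 1.51/(0.97*h^2 + 1.1*h - 0.26) = (1.4647*h^2 + 0.9312*h + 0.9206)/(0.9409*h^4 + 2.134*h^3 + 0.7056*h^2 - 0.572*h + 0.0676)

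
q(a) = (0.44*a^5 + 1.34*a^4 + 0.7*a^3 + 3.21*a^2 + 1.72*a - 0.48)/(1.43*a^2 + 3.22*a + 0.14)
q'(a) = (-2.86*a - 3.22)*(0.44*a^5 + 1.34*a^4 + 0.7*a^3 + 3.21*a^2 + 1.72*a - 0.48)/(1.43*a^2 + 3.22*a + 0.14)^2 + (2.2*a^4 + 5.36*a^3 + 2.1*a^2 + 6.42*a + 1.72)/(1.43*a^2 + 3.22*a + 0.14)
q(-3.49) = -4.14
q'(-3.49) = 11.94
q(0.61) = 0.81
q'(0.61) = 1.48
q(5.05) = 47.23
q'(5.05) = 26.00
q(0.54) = 0.71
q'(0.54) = 1.50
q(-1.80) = -8.31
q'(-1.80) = 26.60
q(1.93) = 4.30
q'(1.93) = 4.57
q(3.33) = 15.41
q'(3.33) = 11.92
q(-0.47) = 0.56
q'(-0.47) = 2.21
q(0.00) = -3.43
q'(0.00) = 91.14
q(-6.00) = -53.60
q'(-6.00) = 30.50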